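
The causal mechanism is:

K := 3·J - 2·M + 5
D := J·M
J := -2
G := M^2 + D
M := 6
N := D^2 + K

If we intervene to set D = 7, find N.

36

Under do(D=7), the mechanism D := J·M is discarded; D is fixed at 7.
K = 3·J - 2·M + 5  [with J=-2, M=6]  = -13
N = D^2 + K  [with D=7, K=-13]  = 36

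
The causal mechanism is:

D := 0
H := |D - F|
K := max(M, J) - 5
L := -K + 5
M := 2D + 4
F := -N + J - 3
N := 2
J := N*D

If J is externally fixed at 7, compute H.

2

The intervention breaks the incoming arrows to J: J := N*D no longer applies, and J = 7.
F = -N + J - 3  [with N=2, J=7]  = 2
H = |D - F|  [with D=0, F=2]  = 2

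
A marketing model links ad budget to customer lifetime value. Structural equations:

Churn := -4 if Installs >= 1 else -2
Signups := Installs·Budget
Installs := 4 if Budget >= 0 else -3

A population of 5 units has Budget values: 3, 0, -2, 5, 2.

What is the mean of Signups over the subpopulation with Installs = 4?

Observing Installs=4 restricts to units where Installs's equation naturally yields 4: Budget ∈ {3, 0, 5, 2}. In that subpopulation Signups = 12, 0, 20, 8, mean 10.

10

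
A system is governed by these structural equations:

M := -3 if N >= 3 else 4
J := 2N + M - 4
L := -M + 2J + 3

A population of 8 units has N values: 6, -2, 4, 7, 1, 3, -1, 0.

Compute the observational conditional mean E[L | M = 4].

-3

Observing M=4 restricts to units where M's equation naturally yields 4: N ∈ {-2, 1, -1, 0}. In that subpopulation L = -9, 3, -5, -1, mean -3.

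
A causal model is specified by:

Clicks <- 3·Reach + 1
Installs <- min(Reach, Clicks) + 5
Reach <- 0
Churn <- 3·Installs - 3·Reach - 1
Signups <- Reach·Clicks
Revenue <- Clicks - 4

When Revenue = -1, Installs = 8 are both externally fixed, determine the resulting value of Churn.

Under do(Revenue = -1, Installs = 8), each intervened variable's structural equation is replaced by its fixed value.
Churn = 3·Installs - 3·Reach - 1  [with Installs=8, Reach=0]  = 23

23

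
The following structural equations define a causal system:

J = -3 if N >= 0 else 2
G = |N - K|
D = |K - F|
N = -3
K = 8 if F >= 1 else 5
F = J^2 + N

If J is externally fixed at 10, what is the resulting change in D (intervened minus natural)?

do(J=10) replaces the equation J = -3 if N >= 0 else 2 with the constant J = 10.
F = J^2 + N  [with J=10, N=-3]  = 97
K = 8 if F >= 1 else 5  [with F=97]  = 8
D = |K - F|  [with K=8, F=97]  = 89
Without intervention: J = -3 if N >= 0 else 2  [with N=-3]  = 2; F = J^2 + N  [with J=2, N=-3]  = 1; K = 8 if F >= 1 else 5  [with F=1]  = 8; D = |K - F|  [with K=8, F=1]  = 7.
Change = 89 − 7 = 82.

82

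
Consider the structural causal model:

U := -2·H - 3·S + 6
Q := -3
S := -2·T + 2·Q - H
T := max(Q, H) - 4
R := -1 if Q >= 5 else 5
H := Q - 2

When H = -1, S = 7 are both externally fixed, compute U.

Setting H = -1, S = 7 by intervention discards those variables' equations.
U = -2·H - 3·S + 6  [with H=-1, S=7]  = -13

-13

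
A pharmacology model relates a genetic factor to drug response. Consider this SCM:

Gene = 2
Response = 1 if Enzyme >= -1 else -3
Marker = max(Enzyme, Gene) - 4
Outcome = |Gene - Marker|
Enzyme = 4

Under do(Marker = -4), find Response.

1

The intervention breaks the incoming arrows to Marker: Marker = max(Enzyme, Gene) - 4 no longer applies, and Marker = -4.
Response is not downstream of the intervention, so its value is determined by the original equations.
Response = 1 if Enzyme >= -1 else -3  [with Enzyme=4]  = 1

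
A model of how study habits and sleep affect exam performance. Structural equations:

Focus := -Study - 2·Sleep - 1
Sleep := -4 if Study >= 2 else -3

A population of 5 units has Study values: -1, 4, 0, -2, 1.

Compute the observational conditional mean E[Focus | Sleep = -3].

5.5

Observing Sleep=-3 restricts to units where Sleep's equation naturally yields -3: Study ∈ {-1, 0, -2, 1}. In that subpopulation Focus = 6, 5, 7, 4, mean 5.5.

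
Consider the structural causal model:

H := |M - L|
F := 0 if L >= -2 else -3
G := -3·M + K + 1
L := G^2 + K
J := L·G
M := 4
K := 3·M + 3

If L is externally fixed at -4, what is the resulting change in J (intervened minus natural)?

The intervention breaks the incoming arrows to L: L := G^2 + K no longer applies, and L = -4.
K = 3·M + 3  [with M=4]  = 15
G = -3·M + K + 1  [with M=4, K=15]  = 4
J = L·G  [with L=-4, G=4]  = -16
Without intervention: K = 3·M + 3  [with M=4]  = 15; G = -3·M + K + 1  [with M=4, K=15]  = 4; L = G^2 + K  [with G=4, K=15]  = 31; J = L·G  [with L=31, G=4]  = 124.
Change = -16 − 124 = -140.

-140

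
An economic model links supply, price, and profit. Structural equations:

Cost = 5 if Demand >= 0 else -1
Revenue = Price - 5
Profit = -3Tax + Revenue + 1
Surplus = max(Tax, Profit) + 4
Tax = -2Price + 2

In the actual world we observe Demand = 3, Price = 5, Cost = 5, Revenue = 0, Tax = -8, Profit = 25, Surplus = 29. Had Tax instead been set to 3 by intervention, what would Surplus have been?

7

Under do(Tax=3), the mechanism Tax = -2Price + 2 is discarded; Tax is fixed at 3.
Revenue = Price - 5  [with Price=5]  = 0
Profit = -3Tax + Revenue + 1  [with Tax=3, Revenue=0]  = -8
Surplus = max(Tax, Profit) + 4  [with Tax=3, Profit=-8]  = 7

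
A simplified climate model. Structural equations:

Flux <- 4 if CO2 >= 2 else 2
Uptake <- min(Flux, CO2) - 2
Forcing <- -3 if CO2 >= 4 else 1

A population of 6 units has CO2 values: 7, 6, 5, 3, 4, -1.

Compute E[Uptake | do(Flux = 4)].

do(Flux=4) breaks Flux's dependence on CO2. With Flux=4 fixed, Uptake across the units is 2, 2, 2, 1, 2, -3, mean 1.

1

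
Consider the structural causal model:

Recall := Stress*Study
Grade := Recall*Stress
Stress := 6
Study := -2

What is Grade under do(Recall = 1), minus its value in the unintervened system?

The intervention breaks the incoming arrows to Recall: Recall := Stress*Study no longer applies, and Recall = 1.
Grade = Recall*Stress  [with Recall=1, Stress=6]  = 6
Without intervention: Recall = Stress*Study  [with Stress=6, Study=-2]  = -12; Grade = Recall*Stress  [with Recall=-12, Stress=6]  = -72.
Change = 6 − (-72) = 78.

78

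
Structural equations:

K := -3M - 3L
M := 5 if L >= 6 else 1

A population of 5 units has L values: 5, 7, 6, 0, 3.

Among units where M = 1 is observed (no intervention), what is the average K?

E[K|M=1] averages over only the 3 units with M=1 (L = 5, 0, 3): K = -18, -3, -12, mean -11.

-11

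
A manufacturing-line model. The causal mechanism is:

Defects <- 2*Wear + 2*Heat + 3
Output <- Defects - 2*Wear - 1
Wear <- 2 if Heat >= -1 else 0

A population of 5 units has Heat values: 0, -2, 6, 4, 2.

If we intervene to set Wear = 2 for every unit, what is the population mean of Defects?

The intervention sets Wear=2 in all 5 units regardless of Heat. Recomputing Defects per unit gives 7, 3, 19, 15, 11; average 11.

11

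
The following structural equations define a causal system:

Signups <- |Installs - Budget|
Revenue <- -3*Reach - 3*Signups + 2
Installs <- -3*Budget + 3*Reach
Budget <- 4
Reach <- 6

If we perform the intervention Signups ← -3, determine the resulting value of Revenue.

-7

Intervening sets Signups = -3 and removes its equation (Signups <- |Installs - Budget|).
Revenue = -3*Reach - 3*Signups + 2  [with Reach=6, Signups=-3]  = -7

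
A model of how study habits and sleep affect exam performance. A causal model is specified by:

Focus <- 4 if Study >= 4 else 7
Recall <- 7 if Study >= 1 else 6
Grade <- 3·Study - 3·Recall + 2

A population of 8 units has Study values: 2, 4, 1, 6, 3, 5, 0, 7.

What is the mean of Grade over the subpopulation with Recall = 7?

-7

E[Grade|Recall=7] averages over only the 7 units with Recall=7 (Study = 2, 4, 1, 6, 3, 5, 7): Grade = -13, -7, -16, -1, -10, -4, 2, mean -7.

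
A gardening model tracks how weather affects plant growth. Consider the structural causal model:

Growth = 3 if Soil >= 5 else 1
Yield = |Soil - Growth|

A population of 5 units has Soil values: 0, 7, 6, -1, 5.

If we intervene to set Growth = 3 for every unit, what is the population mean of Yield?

3.2

do(Growth=3) breaks Growth's dependence on Soil. With Growth=3 fixed, Yield across the units is 3, 4, 3, 4, 2, mean 3.2.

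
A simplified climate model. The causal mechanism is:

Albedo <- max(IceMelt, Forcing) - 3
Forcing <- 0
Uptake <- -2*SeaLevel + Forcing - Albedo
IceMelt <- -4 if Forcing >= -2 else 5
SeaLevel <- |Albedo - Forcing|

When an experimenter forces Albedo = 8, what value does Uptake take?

do(Albedo=8) replaces the equation Albedo <- max(IceMelt, Forcing) - 3 with the constant Albedo = 8.
SeaLevel = |Albedo - Forcing|  [with Albedo=8, Forcing=0]  = 8
Uptake = -2*SeaLevel + Forcing - Albedo  [with SeaLevel=8, Forcing=0, Albedo=8]  = -24

-24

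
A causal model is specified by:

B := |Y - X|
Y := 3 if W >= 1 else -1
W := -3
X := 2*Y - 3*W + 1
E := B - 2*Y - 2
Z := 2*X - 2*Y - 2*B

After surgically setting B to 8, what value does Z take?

2

Intervening sets B = 8 and removes its equation (B := |Y - X|).
Y = 3 if W >= 1 else -1  [with W=-3]  = -1
X = 2*Y - 3*W + 1  [with Y=-1, W=-3]  = 8
Z = 2*X - 2*Y - 2*B  [with X=8, Y=-1, B=8]  = 2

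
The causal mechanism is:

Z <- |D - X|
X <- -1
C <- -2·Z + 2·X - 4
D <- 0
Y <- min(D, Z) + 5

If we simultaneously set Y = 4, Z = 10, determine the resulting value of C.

The joint intervention fixes Y = 4, Z = 10, removing each variable's own equation.
C = -2·Z + 2·X - 4  [with Z=10, X=-1]  = -26

-26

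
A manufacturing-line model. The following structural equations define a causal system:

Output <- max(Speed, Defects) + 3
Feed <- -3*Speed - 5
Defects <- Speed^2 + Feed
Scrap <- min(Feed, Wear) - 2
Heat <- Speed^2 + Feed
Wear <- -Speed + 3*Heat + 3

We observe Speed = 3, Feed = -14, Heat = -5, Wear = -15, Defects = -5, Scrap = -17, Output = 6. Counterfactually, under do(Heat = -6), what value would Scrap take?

-20

The intervention breaks the incoming arrows to Heat: Heat <- Speed^2 + Feed no longer applies, and Heat = -6.
Feed = -3*Speed - 5  [with Speed=3]  = -14
Wear = -Speed + 3*Heat + 3  [with Speed=3, Heat=-6]  = -18
Scrap = min(Feed, Wear) - 2  [with Feed=-14, Wear=-18]  = -20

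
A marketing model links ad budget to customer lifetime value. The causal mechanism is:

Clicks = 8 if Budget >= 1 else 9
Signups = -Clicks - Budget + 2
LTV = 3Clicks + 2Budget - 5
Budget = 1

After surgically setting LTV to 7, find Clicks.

8

The intervention breaks the incoming arrows to LTV: LTV = 3Clicks + 2Budget - 5 no longer applies, and LTV = 7.
Since Clicks is not a descendant of the intervened variable, it is unaffected.
Clicks = 8 if Budget >= 1 else 9  [with Budget=1]  = 8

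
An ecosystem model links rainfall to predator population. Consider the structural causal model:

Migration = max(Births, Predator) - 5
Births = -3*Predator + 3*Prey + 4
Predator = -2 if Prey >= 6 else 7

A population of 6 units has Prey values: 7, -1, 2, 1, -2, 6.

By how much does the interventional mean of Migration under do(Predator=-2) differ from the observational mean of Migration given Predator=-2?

Under do(Predator=-2), Predator's equation is replaced by Predator=-2 for every unit. Per-unit Migration: 26, 2, 11, 8, -1, 23. Mean = 11.5.
E[Migration|Predator=-2] averages over only the 2 units with Predator=-2 (Prey = 7, 6): Migration = 26, 23, mean 24.5.
Difference = 11.5 − 24.5 = -13.

-13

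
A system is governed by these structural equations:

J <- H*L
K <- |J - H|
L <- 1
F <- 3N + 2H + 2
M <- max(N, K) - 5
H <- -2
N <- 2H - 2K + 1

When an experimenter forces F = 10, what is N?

The intervention breaks the incoming arrows to F: F <- 3N + 2H + 2 no longer applies, and F = 10.
N is not downstream of the intervention, so its value is determined by the original equations.
J = H*L  [with H=-2, L=1]  = -2
K = |J - H|  [with J=-2, H=-2]  = 0
N = 2H - 2K + 1  [with H=-2, K=0]  = -3

-3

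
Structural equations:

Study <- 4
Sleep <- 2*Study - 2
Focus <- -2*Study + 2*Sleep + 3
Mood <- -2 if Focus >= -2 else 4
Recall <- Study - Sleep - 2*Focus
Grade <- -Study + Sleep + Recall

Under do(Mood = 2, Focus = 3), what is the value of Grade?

The joint intervention fixes Mood = 2, Focus = 3, removing each variable's own equation.
Sleep = 2*Study - 2  [with Study=4]  = 6
Recall = Study - Sleep - 2*Focus  [with Study=4, Sleep=6, Focus=3]  = -8
Grade = -Study + Sleep + Recall  [with Study=4, Sleep=6, Recall=-8]  = -6

-6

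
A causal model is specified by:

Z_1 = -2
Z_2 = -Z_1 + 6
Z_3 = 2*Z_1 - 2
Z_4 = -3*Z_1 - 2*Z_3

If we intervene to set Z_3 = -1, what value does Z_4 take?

The intervention breaks the incoming arrows to Z_3: Z_3 = 2*Z_1 - 2 no longer applies, and Z_3 = -1.
Z_4 = -3*Z_1 - 2*Z_3  [with Z_1=-2, Z_3=-1]  = 8

8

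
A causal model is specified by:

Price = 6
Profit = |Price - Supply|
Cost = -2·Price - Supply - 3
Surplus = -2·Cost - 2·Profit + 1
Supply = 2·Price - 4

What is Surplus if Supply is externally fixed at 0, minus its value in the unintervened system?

-24

do(Supply=0) replaces the equation Supply = 2·Price - 4 with the constant Supply = 0.
Cost = -2·Price - Supply - 3  [with Price=6, Supply=0]  = -15
Profit = |Price - Supply|  [with Price=6, Supply=0]  = 6
Surplus = -2·Cost - 2·Profit + 1  [with Cost=-15, Profit=6]  = 19
Without intervention: Supply = 2·Price - 4  [with Price=6]  = 8; Cost = -2·Price - Supply - 3  [with Price=6, Supply=8]  = -23; Profit = |Price - Supply|  [with Price=6, Supply=8]  = 2; Surplus = -2·Cost - 2·Profit + 1  [with Cost=-23, Profit=2]  = 43.
Change = 19 − 43 = -24.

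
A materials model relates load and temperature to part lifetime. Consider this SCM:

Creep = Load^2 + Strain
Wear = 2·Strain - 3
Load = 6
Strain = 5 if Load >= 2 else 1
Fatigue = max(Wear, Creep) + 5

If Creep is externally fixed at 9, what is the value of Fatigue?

do(Creep=9) replaces the equation Creep = Load^2 + Strain with the constant Creep = 9.
Strain = 5 if Load >= 2 else 1  [with Load=6]  = 5
Wear = 2·Strain - 3  [with Strain=5]  = 7
Fatigue = max(Wear, Creep) + 5  [with Wear=7, Creep=9]  = 14

14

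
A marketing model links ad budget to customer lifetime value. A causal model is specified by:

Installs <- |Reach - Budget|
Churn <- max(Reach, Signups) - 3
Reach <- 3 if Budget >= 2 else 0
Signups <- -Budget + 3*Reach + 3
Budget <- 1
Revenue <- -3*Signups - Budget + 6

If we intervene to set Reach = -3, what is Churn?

do(Reach=-3) replaces the equation Reach <- 3 if Budget >= 2 else 0 with the constant Reach = -3.
Signups = -Budget + 3*Reach + 3  [with Budget=1, Reach=-3]  = -7
Churn = max(Reach, Signups) - 3  [with Reach=-3, Signups=-7]  = -6

-6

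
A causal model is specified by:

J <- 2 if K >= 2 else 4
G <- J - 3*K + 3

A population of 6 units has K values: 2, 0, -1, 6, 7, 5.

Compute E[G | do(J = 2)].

-4.5

Every unit gets J=2 under the intervention. G values become -1, 5, 8, -13, -16, -10; E[G|do(J=2)] = -4.5.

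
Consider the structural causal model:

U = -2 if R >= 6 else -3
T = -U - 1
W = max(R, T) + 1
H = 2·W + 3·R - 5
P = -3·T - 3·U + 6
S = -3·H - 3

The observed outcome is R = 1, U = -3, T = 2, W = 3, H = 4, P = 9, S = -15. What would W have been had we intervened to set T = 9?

The intervention breaks the incoming arrows to T: T = -U - 1 no longer applies, and T = 9.
W = max(R, T) + 1  [with R=1, T=9]  = 10

10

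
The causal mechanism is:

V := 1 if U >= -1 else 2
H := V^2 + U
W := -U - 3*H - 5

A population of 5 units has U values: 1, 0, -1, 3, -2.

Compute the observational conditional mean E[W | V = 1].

-11

Conditioning on V=1 selects the 4 unit(s) with U ∈ {1, 0, -1, 3}. Their W values: -12, -8, -4, -20. Mean = -11.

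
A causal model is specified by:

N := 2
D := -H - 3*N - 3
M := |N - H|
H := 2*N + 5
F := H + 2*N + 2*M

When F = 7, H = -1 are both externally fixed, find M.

3

Setting F = 7, H = -1 by intervention discards those variables' equations.
M = |N - H|  [with N=2, H=-1]  = 3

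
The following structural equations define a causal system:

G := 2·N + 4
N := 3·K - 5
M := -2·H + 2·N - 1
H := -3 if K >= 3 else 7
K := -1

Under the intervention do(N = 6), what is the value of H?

Under do(N=6), the mechanism N := 3·K - 5 is discarded; N is fixed at 6.
Since H is not a descendant of the intervened variable, it is unaffected.
H = -3 if K >= 3 else 7  [with K=-1]  = 7

7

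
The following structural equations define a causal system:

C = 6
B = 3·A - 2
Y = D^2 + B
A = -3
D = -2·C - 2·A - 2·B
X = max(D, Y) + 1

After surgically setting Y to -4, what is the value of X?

The intervention breaks the incoming arrows to Y: Y = D^2 + B no longer applies, and Y = -4.
B = 3·A - 2  [with A=-3]  = -11
D = -2·C - 2·A - 2·B  [with C=6, A=-3, B=-11]  = 16
X = max(D, Y) + 1  [with D=16, Y=-4]  = 17

17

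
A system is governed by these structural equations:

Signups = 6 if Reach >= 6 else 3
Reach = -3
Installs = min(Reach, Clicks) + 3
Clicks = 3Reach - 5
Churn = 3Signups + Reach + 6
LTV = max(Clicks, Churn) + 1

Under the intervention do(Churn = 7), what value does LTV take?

8

The intervention breaks the incoming arrows to Churn: Churn = 3Signups + Reach + 6 no longer applies, and Churn = 7.
Clicks = 3Reach - 5  [with Reach=-3]  = -14
LTV = max(Clicks, Churn) + 1  [with Clicks=-14, Churn=7]  = 8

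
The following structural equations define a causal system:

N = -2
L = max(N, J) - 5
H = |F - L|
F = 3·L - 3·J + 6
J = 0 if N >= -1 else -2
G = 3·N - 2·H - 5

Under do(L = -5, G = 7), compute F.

-3

Setting L = -5, G = 7 by intervention discards those variables' equations.
J = 0 if N >= -1 else -2  [with N=-2]  = -2
F = 3·L - 3·J + 6  [with L=-5, J=-2]  = -3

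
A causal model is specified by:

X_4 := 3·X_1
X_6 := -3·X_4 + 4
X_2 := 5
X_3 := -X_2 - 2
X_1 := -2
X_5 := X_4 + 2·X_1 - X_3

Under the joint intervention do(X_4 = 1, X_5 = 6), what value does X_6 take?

1

The joint intervention fixes X_4 = 1, X_5 = 6, removing each variable's own equation.
X_6 = -3·X_4 + 4  [with X_4=1]  = 1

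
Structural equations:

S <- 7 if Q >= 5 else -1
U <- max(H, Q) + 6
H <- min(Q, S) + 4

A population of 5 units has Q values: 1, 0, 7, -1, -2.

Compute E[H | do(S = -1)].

do(S=-1) breaks S's dependence on Q. With S=-1 fixed, H across the units is 3, 3, 3, 3, 2, mean 2.8.

2.8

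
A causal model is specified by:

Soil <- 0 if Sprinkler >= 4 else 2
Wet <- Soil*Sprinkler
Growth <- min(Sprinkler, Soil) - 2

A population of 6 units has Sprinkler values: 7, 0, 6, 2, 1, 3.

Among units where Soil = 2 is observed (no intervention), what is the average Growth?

E[Growth|Soil=2] averages over only the 4 units with Soil=2 (Sprinkler = 0, 2, 1, 3): Growth = -2, 0, -1, 0, mean -0.75.

-0.75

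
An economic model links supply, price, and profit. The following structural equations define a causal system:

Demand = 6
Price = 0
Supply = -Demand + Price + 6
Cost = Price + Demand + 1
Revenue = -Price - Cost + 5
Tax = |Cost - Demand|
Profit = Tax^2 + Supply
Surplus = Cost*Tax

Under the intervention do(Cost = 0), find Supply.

Under do(Cost=0), the mechanism Cost = Price + Demand + 1 is discarded; Cost is fixed at 0.
Since Supply is not a descendant of the intervened variable, it is unaffected.
Supply = -Demand + Price + 6  [with Demand=6, Price=0]  = 0

0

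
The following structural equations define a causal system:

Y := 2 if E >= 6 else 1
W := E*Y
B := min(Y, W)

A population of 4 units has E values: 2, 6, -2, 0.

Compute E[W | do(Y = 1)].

1.5

Under do(Y=1), Y's equation is replaced by Y=1 for every unit. Per-unit W: 2, 6, -2, 0. Mean = 1.5.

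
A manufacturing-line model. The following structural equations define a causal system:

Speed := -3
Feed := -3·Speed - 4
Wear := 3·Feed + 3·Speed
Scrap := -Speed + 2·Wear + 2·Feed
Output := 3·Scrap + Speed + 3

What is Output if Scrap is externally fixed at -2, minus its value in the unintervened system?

Intervening sets Scrap = -2 and removes its equation (Scrap := -Speed + 2·Wear + 2·Feed).
Output = 3·Scrap + Speed + 3  [with Scrap=-2, Speed=-3]  = -6
Without intervention: Feed = -3·Speed - 4  [with Speed=-3]  = 5; Wear = 3·Feed + 3·Speed  [with Feed=5, Speed=-3]  = 6; Scrap = -Speed + 2·Wear + 2·Feed  [with Speed=-3, Wear=6, Feed=5]  = 25; Output = 3·Scrap + Speed + 3  [with Scrap=25, Speed=-3]  = 75.
Change = -6 − 75 = -81.

-81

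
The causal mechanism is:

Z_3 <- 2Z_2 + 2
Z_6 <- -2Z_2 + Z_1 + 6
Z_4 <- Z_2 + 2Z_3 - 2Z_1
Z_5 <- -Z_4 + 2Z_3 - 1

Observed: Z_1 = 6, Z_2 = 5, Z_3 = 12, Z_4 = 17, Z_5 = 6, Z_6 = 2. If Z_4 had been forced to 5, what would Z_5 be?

18

Intervening sets Z_4 = 5 and removes its equation (Z_4 <- Z_2 + 2Z_3 - 2Z_1).
Z_3 = 2Z_2 + 2  [with Z_2=5]  = 12
Z_5 = -Z_4 + 2Z_3 - 1  [with Z_4=5, Z_3=12]  = 18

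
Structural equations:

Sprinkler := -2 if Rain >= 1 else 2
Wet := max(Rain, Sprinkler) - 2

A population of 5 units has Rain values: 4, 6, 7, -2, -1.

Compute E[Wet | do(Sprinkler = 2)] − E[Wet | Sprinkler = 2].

2.2

Every unit gets Sprinkler=2 under the intervention. Wet values become 2, 4, 5, 0, 0; E[Wet|do(Sprinkler=2)] = 2.2.
Conditioning on Sprinkler=2 selects the 2 unit(s) with Rain ∈ {-2, -1}. Their Wet values: 0, 0. Mean = 0.
Difference = 2.2 − 0 = 2.2.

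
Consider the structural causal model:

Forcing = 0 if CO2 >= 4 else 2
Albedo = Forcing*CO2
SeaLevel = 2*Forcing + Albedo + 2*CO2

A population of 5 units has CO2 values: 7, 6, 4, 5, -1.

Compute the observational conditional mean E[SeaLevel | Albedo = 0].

11

Observing Albedo=0 restricts to units where Albedo's equation naturally yields 0: CO2 ∈ {7, 6, 4, 5}. In that subpopulation SeaLevel = 14, 12, 8, 10, mean 11.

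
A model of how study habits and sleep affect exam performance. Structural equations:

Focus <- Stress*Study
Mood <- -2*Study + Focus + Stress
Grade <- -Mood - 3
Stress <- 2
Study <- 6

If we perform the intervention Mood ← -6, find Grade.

Intervening sets Mood = -6 and removes its equation (Mood <- -2*Study + Focus + Stress).
Grade = -Mood - 3  [with Mood=-6]  = 3

3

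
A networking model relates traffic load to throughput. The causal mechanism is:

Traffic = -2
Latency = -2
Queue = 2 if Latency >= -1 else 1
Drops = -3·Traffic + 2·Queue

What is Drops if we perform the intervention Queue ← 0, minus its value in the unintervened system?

The intervention breaks the incoming arrows to Queue: Queue = 2 if Latency >= -1 else 1 no longer applies, and Queue = 0.
Drops = -3·Traffic + 2·Queue  [with Traffic=-2, Queue=0]  = 6
Without intervention: Queue = 2 if Latency >= -1 else 1  [with Latency=-2]  = 1; Drops = -3·Traffic + 2·Queue  [with Traffic=-2, Queue=1]  = 8.
Change = 6 − 8 = -2.

-2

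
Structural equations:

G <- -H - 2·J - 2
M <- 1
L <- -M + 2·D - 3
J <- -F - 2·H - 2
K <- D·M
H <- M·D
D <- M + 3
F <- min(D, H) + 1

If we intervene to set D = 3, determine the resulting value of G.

do(D=3) replaces the equation D <- M + 3 with the constant D = 3.
H = M·D  [with M=1, D=3]  = 3
F = min(D, H) + 1  [with D=3, H=3]  = 4
J = -F - 2·H - 2  [with F=4, H=3]  = -12
G = -H - 2·J - 2  [with H=3, J=-12]  = 19

19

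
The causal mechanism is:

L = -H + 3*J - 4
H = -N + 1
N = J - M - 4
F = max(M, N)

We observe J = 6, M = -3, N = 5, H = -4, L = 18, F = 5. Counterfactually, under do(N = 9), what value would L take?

do(N=9) replaces the equation N = J - M - 4 with the constant N = 9.
H = -N + 1  [with N=9]  = -8
L = -H + 3*J - 4  [with H=-8, J=6]  = 22

22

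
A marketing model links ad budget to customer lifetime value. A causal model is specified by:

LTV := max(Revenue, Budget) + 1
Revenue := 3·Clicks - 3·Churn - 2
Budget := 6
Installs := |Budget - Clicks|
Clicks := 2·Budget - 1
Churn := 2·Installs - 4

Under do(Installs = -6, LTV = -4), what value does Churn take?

Setting Installs = -6, LTV = -4 by intervention discards those variables' equations.
Churn = 2·Installs - 4  [with Installs=-6]  = -16

-16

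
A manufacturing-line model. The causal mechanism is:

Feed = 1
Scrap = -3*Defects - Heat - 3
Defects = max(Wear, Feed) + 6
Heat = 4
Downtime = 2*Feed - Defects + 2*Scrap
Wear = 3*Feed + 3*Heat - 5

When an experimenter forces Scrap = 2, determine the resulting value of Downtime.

-10

The intervention breaks the incoming arrows to Scrap: Scrap = -3*Defects - Heat - 3 no longer applies, and Scrap = 2.
Wear = 3*Feed + 3*Heat - 5  [with Feed=1, Heat=4]  = 10
Defects = max(Wear, Feed) + 6  [with Wear=10, Feed=1]  = 16
Downtime = 2*Feed - Defects + 2*Scrap  [with Feed=1, Defects=16, Scrap=2]  = -10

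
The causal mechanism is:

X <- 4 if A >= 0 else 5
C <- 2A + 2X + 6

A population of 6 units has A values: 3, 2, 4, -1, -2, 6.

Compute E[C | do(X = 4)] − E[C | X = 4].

-3.5

do(X=4) breaks X's dependence on A. With X=4 fixed, C across the units is 20, 18, 22, 12, 10, 26, mean 18.
Conditioning on X=4 selects the 4 unit(s) with A ∈ {3, 2, 4, 6}. Their C values: 20, 18, 22, 26. Mean = 21.5.
Difference = 18 − 21.5 = -3.5.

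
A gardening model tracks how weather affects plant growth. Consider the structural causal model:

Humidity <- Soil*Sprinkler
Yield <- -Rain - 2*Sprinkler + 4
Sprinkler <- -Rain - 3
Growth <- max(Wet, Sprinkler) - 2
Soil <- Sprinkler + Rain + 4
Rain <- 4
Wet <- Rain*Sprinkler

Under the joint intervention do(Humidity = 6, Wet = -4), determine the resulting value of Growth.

Setting Humidity = 6, Wet = -4 by intervention discards those variables' equations.
Sprinkler = -Rain - 3  [with Rain=4]  = -7
Growth = max(Wet, Sprinkler) - 2  [with Wet=-4, Sprinkler=-7]  = -6

-6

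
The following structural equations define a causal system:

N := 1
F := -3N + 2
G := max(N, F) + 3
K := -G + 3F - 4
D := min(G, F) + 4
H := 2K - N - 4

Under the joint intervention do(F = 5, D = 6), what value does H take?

1

Setting F = 5, D = 6 by intervention discards those variables' equations.
G = max(N, F) + 3  [with N=1, F=5]  = 8
K = -G + 3F - 4  [with G=8, F=5]  = 3
H = 2K - N - 4  [with K=3, N=1]  = 1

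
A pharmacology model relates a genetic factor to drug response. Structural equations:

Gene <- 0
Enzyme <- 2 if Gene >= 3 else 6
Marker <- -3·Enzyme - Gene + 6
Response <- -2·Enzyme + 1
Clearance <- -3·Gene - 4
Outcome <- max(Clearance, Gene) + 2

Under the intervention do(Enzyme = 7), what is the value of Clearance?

do(Enzyme=7) replaces the equation Enzyme <- 2 if Gene >= 3 else 6 with the constant Enzyme = 7.
Since Clearance is not a descendant of the intervened variable, it is unaffected.
Clearance = -3·Gene - 4  [with Gene=0]  = -4

-4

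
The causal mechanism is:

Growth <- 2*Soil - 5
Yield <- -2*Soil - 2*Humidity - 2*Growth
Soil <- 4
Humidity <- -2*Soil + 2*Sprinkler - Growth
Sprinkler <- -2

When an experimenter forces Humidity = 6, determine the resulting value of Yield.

-26

Intervening sets Humidity = 6 and removes its equation (Humidity <- -2*Soil + 2*Sprinkler - Growth).
Growth = 2*Soil - 5  [with Soil=4]  = 3
Yield = -2*Soil - 2*Humidity - 2*Growth  [with Soil=4, Humidity=6, Growth=3]  = -26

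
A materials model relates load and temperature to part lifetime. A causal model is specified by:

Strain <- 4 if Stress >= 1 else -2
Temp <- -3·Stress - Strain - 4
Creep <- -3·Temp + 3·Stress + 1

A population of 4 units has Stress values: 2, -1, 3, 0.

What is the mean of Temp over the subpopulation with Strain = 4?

-15.5

Observing Strain=4 restricts to units where Strain's equation naturally yields 4: Stress ∈ {2, 3}. In that subpopulation Temp = -14, -17, mean -15.5.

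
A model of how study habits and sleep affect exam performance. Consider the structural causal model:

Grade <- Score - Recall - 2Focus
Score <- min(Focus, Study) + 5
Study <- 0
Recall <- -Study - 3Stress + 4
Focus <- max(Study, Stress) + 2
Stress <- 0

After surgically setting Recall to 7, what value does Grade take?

-6

The intervention breaks the incoming arrows to Recall: Recall <- -Study - 3Stress + 4 no longer applies, and Recall = 7.
Focus = max(Study, Stress) + 2  [with Study=0, Stress=0]  = 2
Score = min(Focus, Study) + 5  [with Focus=2, Study=0]  = 5
Grade = Score - Recall - 2Focus  [with Score=5, Recall=7, Focus=2]  = -6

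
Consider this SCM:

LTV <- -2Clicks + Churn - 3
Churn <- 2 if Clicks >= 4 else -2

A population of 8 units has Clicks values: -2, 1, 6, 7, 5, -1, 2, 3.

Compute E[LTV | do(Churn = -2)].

-10.25

The intervention sets Churn=-2 in all 8 units regardless of Clicks. Recomputing LTV per unit gives -1, -7, -17, -19, -15, -3, -9, -11; average -10.25.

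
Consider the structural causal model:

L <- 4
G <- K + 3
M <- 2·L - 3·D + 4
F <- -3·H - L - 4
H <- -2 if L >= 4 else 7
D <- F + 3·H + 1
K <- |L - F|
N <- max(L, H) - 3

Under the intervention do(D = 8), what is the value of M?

do(D=8) replaces the equation D <- F + 3·H + 1 with the constant D = 8.
M = 2·L - 3·D + 4  [with L=4, D=8]  = -12

-12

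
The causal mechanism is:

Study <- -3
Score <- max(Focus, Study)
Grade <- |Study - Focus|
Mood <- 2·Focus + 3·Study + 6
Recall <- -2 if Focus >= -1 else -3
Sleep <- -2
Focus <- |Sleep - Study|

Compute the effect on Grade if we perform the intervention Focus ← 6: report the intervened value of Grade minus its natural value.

The intervention breaks the incoming arrows to Focus: Focus <- |Sleep - Study| no longer applies, and Focus = 6.
Grade = |Study - Focus|  [with Study=-3, Focus=6]  = 9
Without intervention: Focus = |Sleep - Study|  [with Sleep=-2, Study=-3]  = 1; Grade = |Study - Focus|  [with Study=-3, Focus=1]  = 4.
Change = 9 − 4 = 5.

5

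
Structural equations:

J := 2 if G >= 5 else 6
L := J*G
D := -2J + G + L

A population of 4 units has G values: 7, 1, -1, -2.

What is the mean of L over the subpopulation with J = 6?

-4

E[L|J=6] averages over only the 3 units with J=6 (G = 1, -1, -2): L = 6, -6, -12, mean -4.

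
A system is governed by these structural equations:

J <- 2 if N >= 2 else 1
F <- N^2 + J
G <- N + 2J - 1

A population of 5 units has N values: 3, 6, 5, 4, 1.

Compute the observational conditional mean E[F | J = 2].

23.5

Observing J=2 restricts to units where J's equation naturally yields 2: N ∈ {3, 6, 5, 4}. In that subpopulation F = 11, 38, 27, 18, mean 23.5.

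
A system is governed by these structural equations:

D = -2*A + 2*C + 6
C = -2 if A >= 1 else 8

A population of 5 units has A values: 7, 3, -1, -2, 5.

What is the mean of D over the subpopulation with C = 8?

25

E[D|C=8] averages over only the 2 units with C=8 (A = -1, -2): D = 24, 26, mean 25.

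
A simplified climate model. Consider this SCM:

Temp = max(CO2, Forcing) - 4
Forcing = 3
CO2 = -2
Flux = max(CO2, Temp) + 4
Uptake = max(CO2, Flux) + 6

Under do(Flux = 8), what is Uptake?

Intervening sets Flux = 8 and removes its equation (Flux = max(CO2, Temp) + 4).
Uptake = max(CO2, Flux) + 6  [with CO2=-2, Flux=8]  = 14

14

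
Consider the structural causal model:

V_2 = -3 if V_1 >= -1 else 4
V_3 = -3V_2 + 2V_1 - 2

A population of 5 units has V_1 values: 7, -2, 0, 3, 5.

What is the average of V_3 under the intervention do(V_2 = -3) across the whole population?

The intervention sets V_2=-3 in all 5 units regardless of V_1. Recomputing V_3 per unit gives 21, 3, 7, 13, 17; average 12.2.

12.2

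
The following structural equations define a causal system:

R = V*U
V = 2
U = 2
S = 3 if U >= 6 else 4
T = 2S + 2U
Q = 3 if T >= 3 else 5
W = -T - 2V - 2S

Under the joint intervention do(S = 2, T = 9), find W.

-17

Under do(S = 2, T = 9), each intervened variable's structural equation is replaced by its fixed value.
W = -T - 2V - 2S  [with T=9, V=2, S=2]  = -17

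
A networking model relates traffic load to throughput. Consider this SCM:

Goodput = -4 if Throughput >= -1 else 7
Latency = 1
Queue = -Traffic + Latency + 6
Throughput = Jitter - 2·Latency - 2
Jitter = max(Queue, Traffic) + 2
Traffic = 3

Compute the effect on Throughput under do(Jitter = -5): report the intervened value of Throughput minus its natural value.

Intervening sets Jitter = -5 and removes its equation (Jitter = max(Queue, Traffic) + 2).
Throughput = Jitter - 2·Latency - 2  [with Jitter=-5, Latency=1]  = -9
Without intervention: Queue = -Traffic + Latency + 6  [with Traffic=3, Latency=1]  = 4; Jitter = max(Queue, Traffic) + 2  [with Queue=4, Traffic=3]  = 6; Throughput = Jitter - 2·Latency - 2  [with Jitter=6, Latency=1]  = 2.
Change = -9 − 2 = -11.

-11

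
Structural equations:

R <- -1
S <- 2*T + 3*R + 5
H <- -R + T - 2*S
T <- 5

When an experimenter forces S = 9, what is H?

-12

The intervention breaks the incoming arrows to S: S <- 2*T + 3*R + 5 no longer applies, and S = 9.
H = -R + T - 2*S  [with R=-1, T=5, S=9]  = -12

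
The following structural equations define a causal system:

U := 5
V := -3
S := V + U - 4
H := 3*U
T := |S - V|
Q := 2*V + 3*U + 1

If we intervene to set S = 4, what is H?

The intervention breaks the incoming arrows to S: S := V + U - 4 no longer applies, and S = 4.
H is not downstream of the intervention, so its value is determined by the original equations.
H = 3*U  [with U=5]  = 15

15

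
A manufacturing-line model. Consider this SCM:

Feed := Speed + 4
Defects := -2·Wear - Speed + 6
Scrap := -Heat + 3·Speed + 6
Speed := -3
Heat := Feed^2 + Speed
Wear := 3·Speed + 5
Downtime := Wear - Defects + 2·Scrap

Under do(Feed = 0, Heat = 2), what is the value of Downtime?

Under do(Feed = 0, Heat = 2), each intervened variable's structural equation is replaced by its fixed value.
Wear = 3·Speed + 5  [with Speed=-3]  = -4
Defects = -2·Wear - Speed + 6  [with Wear=-4, Speed=-3]  = 17
Scrap = -Heat + 3·Speed + 6  [with Heat=2, Speed=-3]  = -5
Downtime = Wear - Defects + 2·Scrap  [with Wear=-4, Defects=17, Scrap=-5]  = -31

-31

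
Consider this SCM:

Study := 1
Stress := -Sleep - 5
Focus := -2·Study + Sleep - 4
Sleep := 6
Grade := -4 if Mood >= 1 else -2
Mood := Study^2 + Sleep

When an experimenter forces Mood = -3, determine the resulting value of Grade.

The intervention breaks the incoming arrows to Mood: Mood := Study^2 + Sleep no longer applies, and Mood = -3.
Grade = -4 if Mood >= 1 else -2  [with Mood=-3]  = -2

-2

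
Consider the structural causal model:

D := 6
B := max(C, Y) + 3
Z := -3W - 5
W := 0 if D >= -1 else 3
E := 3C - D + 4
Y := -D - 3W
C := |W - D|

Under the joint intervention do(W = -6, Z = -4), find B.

Setting W = -6, Z = -4 by intervention discards those variables' equations.
Y = -D - 3W  [with D=6, W=-6]  = 12
C = |W - D|  [with W=-6, D=6]  = 12
B = max(C, Y) + 3  [with C=12, Y=12]  = 15

15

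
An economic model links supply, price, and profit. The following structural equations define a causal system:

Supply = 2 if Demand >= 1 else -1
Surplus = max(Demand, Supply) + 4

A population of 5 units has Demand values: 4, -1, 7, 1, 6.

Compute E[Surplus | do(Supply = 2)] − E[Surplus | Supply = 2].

The intervention sets Supply=2 in all 5 units regardless of Demand. Recomputing Surplus per unit gives 8, 6, 11, 6, 10; average 8.2.
Observing Supply=2 restricts to units where Supply's equation naturally yields 2: Demand ∈ {4, 7, 1, 6}. In that subpopulation Surplus = 8, 11, 6, 10, mean 8.75.
Difference = 8.2 − 8.75 = -0.55.

-0.55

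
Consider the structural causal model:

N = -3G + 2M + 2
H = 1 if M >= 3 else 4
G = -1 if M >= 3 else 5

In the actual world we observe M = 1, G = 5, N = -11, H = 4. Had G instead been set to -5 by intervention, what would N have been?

The intervention breaks the incoming arrows to G: G = -1 if M >= 3 else 5 no longer applies, and G = -5.
N = -3G + 2M + 2  [with G=-5, M=1]  = 19

19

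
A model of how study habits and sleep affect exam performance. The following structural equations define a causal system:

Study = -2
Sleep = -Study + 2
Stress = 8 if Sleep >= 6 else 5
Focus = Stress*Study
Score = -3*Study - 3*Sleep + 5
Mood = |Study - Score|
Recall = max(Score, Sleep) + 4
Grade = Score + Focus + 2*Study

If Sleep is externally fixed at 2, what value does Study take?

-2

Under do(Sleep=2), the mechanism Sleep = -Study + 2 is discarded; Sleep is fixed at 2.
Study is not downstream of the intervention, so its value is determined by the original equations.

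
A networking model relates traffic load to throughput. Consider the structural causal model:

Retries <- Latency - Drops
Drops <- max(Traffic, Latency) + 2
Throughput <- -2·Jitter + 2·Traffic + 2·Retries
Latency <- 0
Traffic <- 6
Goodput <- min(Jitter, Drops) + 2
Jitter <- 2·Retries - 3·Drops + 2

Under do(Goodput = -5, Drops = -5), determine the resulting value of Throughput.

Setting Goodput = -5, Drops = -5 by intervention discards those variables' equations.
Retries = Latency - Drops  [with Latency=0, Drops=-5]  = 5
Jitter = 2·Retries - 3·Drops + 2  [with Retries=5, Drops=-5]  = 27
Throughput = -2·Jitter + 2·Traffic + 2·Retries  [with Jitter=27, Traffic=6, Retries=5]  = -32

-32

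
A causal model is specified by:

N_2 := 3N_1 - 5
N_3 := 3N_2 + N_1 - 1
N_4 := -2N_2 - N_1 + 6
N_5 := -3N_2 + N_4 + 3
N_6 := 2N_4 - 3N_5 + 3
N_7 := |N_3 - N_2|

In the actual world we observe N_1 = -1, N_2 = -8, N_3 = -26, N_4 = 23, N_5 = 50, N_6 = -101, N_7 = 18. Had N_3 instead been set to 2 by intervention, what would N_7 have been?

10

The intervention breaks the incoming arrows to N_3: N_3 := 3N_2 + N_1 - 1 no longer applies, and N_3 = 2.
N_2 = 3N_1 - 5  [with N_1=-1]  = -8
N_7 = |N_3 - N_2|  [with N_3=2, N_2=-8]  = 10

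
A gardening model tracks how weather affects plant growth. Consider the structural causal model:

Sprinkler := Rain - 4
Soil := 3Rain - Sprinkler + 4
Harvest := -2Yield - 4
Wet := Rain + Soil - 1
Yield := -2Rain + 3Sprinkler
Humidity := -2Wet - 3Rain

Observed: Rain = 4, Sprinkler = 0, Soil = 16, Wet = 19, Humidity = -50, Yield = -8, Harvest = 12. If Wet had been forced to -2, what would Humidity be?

Intervening sets Wet = -2 and removes its equation (Wet := Rain + Soil - 1).
Humidity = -2Wet - 3Rain  [with Wet=-2, Rain=4]  = -8

-8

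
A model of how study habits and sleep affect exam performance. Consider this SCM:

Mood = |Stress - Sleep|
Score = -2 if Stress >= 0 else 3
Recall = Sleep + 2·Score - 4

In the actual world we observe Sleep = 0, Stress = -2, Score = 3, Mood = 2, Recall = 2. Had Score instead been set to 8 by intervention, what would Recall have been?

do(Score=8) replaces the equation Score = -2 if Stress >= 0 else 3 with the constant Score = 8.
Recall = Sleep + 2·Score - 4  [with Sleep=0, Score=8]  = 12

12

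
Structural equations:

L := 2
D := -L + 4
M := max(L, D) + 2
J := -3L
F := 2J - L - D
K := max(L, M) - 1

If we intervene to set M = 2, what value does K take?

1

The intervention breaks the incoming arrows to M: M := max(L, D) + 2 no longer applies, and M = 2.
K = max(L, M) - 1  [with L=2, M=2]  = 1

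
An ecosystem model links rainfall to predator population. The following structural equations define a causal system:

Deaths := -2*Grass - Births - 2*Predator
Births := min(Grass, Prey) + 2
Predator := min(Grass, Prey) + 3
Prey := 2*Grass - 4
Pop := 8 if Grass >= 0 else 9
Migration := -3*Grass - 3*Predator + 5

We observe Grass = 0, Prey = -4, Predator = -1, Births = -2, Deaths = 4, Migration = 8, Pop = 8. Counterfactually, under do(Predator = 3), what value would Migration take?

The intervention breaks the incoming arrows to Predator: Predator := min(Grass, Prey) + 3 no longer applies, and Predator = 3.
Migration = -3*Grass - 3*Predator + 5  [with Grass=0, Predator=3]  = -4

-4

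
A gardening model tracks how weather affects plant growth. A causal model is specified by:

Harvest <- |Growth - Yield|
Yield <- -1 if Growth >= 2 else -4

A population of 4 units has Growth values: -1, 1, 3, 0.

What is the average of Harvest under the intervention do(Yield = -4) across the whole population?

4.75

The intervention sets Yield=-4 in all 4 units regardless of Growth. Recomputing Harvest per unit gives 3, 5, 7, 4; average 4.75.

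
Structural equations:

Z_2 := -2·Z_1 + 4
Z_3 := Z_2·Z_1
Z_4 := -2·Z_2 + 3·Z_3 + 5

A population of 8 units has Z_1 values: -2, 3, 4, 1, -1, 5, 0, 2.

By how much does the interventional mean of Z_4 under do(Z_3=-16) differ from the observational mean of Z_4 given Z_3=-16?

2

The intervention sets Z_3=-16 in all 8 units regardless of Z_1. Recomputing Z_4 per unit gives -59, -39, -35, -47, -55, -31, -51, -43; average -45.
Observing Z_3=-16 restricts to units where Z_3's equation naturally yields -16: Z_1 ∈ {-2, 4}. In that subpopulation Z_4 = -59, -35, mean -47.
Difference = -45 − (-47) = 2.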